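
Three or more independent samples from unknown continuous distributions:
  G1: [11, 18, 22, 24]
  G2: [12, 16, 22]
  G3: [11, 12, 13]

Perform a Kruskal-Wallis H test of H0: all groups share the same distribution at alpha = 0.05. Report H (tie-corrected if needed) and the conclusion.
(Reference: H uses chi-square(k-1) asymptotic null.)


Step 1: Combine all N = 10 observations and assign midranks.
sorted (value, group, rank): (11,G1,1.5), (11,G3,1.5), (12,G2,3.5), (12,G3,3.5), (13,G3,5), (16,G2,6), (18,G1,7), (22,G1,8.5), (22,G2,8.5), (24,G1,10)
Step 2: Sum ranks within each group.
R_1 = 27 (n_1 = 4)
R_2 = 18 (n_2 = 3)
R_3 = 10 (n_3 = 3)
Step 3: H = 12/(N(N+1)) * sum(R_i^2/n_i) - 3(N+1)
     = 12/(10*11) * (27^2/4 + 18^2/3 + 10^2/3) - 3*11
     = 0.109091 * 323.583 - 33
     = 2.300000.
Step 4: Ties present; correction factor C = 1 - 18/(10^3 - 10) = 0.981818. Corrected H = 2.300000 / 0.981818 = 2.342593.
Step 5: Under H0, H ~ chi^2(2); p-value = 0.309965.
Step 6: alpha = 0.05. fail to reject H0.

H = 2.3426, df = 2, p = 0.309965, fail to reject H0.


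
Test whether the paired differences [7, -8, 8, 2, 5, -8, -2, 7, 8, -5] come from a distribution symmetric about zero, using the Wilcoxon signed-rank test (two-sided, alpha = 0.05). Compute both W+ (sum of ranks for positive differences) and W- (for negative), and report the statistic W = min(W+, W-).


Step 1: Drop any zero differences (none here) and take |d_i|.
|d| = [7, 8, 8, 2, 5, 8, 2, 7, 8, 5]
Step 2: Midrank |d_i| (ties get averaged ranks).
ranks: |7|->5.5, |8|->8.5, |8|->8.5, |2|->1.5, |5|->3.5, |8|->8.5, |2|->1.5, |7|->5.5, |8|->8.5, |5|->3.5
Step 3: Attach original signs; sum ranks with positive sign and with negative sign.
W+ = 5.5 + 8.5 + 1.5 + 3.5 + 5.5 + 8.5 = 33
W- = 8.5 + 8.5 + 1.5 + 3.5 = 22
(Check: W+ + W- = 55 should equal n(n+1)/2 = 55.)
Step 4: Test statistic W = min(W+, W-) = 22.
Step 5: Ties in |d|, so use the tie-corrected normal approximation.
        E[W] = n(n+1)/4 = 10*11/4 = 27.5.
        Tie groups: |d|=2 (t=2), |d|=5 (t=2), |d|=7 (t=2), |d|=8 (t=4); sum(t^3 - t) = 78.
        Var[W] = n(n+1)(2n+1)/24 - sum(t^3-t)/48 = 2310/24 - 78/48 = 94.625.
        z = (W - E[W]) / sqrt(Var[W]) = (22 - 27.5) / 9.7275 = -0.5654.
        Two-sided p = 2*Phi(z) = 0.571798.
Step 6: alpha = 0.05. fail to reject H0.

W+ = 33, W- = 22, W = min = 22, p = 0.571798, fail to reject H0.


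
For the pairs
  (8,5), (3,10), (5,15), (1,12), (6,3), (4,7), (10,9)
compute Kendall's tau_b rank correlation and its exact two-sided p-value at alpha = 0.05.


Step 1: Enumerate the 21 unordered pairs (i,j) with i<j and classify each by sign(x_j-x_i) * sign(y_j-y_i).
  (1,2):dx=-5,dy=+5->D; (1,3):dx=-3,dy=+10->D; (1,4):dx=-7,dy=+7->D; (1,5):dx=-2,dy=-2->C
  (1,6):dx=-4,dy=+2->D; (1,7):dx=+2,dy=+4->C; (2,3):dx=+2,dy=+5->C; (2,4):dx=-2,dy=+2->D
  (2,5):dx=+3,dy=-7->D; (2,6):dx=+1,dy=-3->D; (2,7):dx=+7,dy=-1->D; (3,4):dx=-4,dy=-3->C
  (3,5):dx=+1,dy=-12->D; (3,6):dx=-1,dy=-8->C; (3,7):dx=+5,dy=-6->D; (4,5):dx=+5,dy=-9->D
  (4,6):dx=+3,dy=-5->D; (4,7):dx=+9,dy=-3->D; (5,6):dx=-2,dy=+4->D; (5,7):dx=+4,dy=+6->C
  (6,7):dx=+6,dy=+2->C
Step 2: C = 7, D = 14, total pairs = 21.
Step 3: tau = (C - D)/(n(n-1)/2) = (7 - 14)/21 = -0.333333.
Step 4: Exact two-sided p-value (enumerate n! = 5040 permutations of y under H0): p = 0.381349.
Step 5: alpha = 0.05. fail to reject H0.

tau_b = -0.3333 (C=7, D=14), p = 0.381349, fail to reject H0.


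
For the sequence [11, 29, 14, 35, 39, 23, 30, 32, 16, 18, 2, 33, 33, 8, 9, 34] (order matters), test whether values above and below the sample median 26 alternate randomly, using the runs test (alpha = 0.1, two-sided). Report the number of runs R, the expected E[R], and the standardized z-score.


Step 1: Compute median = 26; label A = above, B = below.
Labels in order: BABAABAABBBAABBA  (n_A = 8, n_B = 8)
Step 2: Count runs R = 10.
Step 3: Under H0 (random ordering), E[R] = 2*n_A*n_B/(n_A+n_B) + 1 = 2*8*8/16 + 1 = 9.0000.
        Var[R] = 2*n_A*n_B*(2*n_A*n_B - n_A - n_B) / ((n_A+n_B)^2 * (n_A+n_B-1)) = 14336/3840 = 3.7333.
        SD[R] = 1.9322.
Step 4: Continuity-corrected z = (R - 0.5 - E[R]) / SD[R] = (10 - 0.5 - 9.0000) / 1.9322 = 0.2588.
Step 5: Two-sided p-value via normal approximation = 2*(1 - Phi(|z|)) = 0.795809.
Step 6: alpha = 0.1. fail to reject H0.

R = 10, z = 0.2588, p = 0.795809, fail to reject H0.


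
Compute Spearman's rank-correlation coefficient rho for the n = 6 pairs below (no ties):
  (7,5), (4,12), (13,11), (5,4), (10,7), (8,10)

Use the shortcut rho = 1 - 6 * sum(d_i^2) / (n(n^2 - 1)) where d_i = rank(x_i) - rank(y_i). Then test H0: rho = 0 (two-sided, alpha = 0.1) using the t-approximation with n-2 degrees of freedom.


Step 1: Rank x and y separately (midranks; no ties here).
rank(x): 7->3, 4->1, 13->6, 5->2, 10->5, 8->4
rank(y): 5->2, 12->6, 11->5, 4->1, 7->3, 10->4
Step 2: d_i = R_x(i) - R_y(i); compute d_i^2.
  (3-2)^2=1, (1-6)^2=25, (6-5)^2=1, (2-1)^2=1, (5-3)^2=4, (4-4)^2=0
sum(d^2) = 32.
Step 3: rho = 1 - 6*32 / (6*(6^2 - 1)) = 1 - 192/210 = 0.085714.
Step 4: Under H0, t = rho * sqrt((n-2)/(1-rho^2)) = 0.1721 ~ t(4).
Step 5: Two-sided p-value from the t-distribution with 4 df = 0.871743.
Step 6: alpha = 0.1. fail to reject H0.

rho = 0.0857, p = 0.871743, fail to reject H0 at alpha = 0.1.


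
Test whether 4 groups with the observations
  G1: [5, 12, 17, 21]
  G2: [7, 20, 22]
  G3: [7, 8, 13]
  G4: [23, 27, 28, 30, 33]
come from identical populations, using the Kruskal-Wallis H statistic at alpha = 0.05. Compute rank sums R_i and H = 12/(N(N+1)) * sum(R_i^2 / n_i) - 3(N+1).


Step 1: Combine all N = 15 observations and assign midranks.
sorted (value, group, rank): (5,G1,1), (7,G2,2.5), (7,G3,2.5), (8,G3,4), (12,G1,5), (13,G3,6), (17,G1,7), (20,G2,8), (21,G1,9), (22,G2,10), (23,G4,11), (27,G4,12), (28,G4,13), (30,G4,14), (33,G4,15)
Step 2: Sum ranks within each group.
R_1 = 22 (n_1 = 4)
R_2 = 20.5 (n_2 = 3)
R_3 = 12.5 (n_3 = 3)
R_4 = 65 (n_4 = 5)
Step 3: H = 12/(N(N+1)) * sum(R_i^2/n_i) - 3(N+1)
     = 12/(15*16) * (22^2/4 + 20.5^2/3 + 12.5^2/3 + 65^2/5) - 3*16
     = 0.050000 * 1158.17 - 48
     = 9.908333.
Step 4: Ties present; correction factor C = 1 - 6/(15^3 - 15) = 0.998214. Corrected H = 9.908333 / 0.998214 = 9.926058.
Step 5: Under H0, H ~ chi^2(3); p-value = 0.019205.
Step 6: alpha = 0.05. reject H0.

H = 9.9261, df = 3, p = 0.019205, reject H0.


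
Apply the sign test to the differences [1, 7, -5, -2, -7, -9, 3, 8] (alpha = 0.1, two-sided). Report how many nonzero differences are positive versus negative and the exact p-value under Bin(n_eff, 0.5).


Step 1: Discard zero differences. Original n = 8; n_eff = number of nonzero differences = 8.
Nonzero differences (with sign): +1, +7, -5, -2, -7, -9, +3, +8
Step 2: Count signs: positive = 4, negative = 4.
Step 3: Under H0: P(positive) = 0.5, so the number of positives S ~ Bin(8, 0.5).
Step 4: Two-sided exact p-value = sum of Bin(8,0.5) probabilities at or below the observed probability = 1.000000.
Step 5: alpha = 0.1. fail to reject H0.

n_eff = 8, pos = 4, neg = 4, p = 1.000000, fail to reject H0.


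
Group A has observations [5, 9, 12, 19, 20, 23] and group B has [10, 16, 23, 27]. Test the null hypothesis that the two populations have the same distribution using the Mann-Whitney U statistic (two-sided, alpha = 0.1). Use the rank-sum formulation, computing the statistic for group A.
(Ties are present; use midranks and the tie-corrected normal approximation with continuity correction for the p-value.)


Step 1: Combine and sort all 10 observations; assign midranks.
sorted (value, group): (5,X), (9,X), (10,Y), (12,X), (16,Y), (19,X), (20,X), (23,X), (23,Y), (27,Y)
ranks: 5->1, 9->2, 10->3, 12->4, 16->5, 19->6, 20->7, 23->8.5, 23->8.5, 27->10
Step 2: Rank sum for X: R1 = 1 + 2 + 4 + 6 + 7 + 8.5 = 28.5.
Step 3: U_X = R1 - n1(n1+1)/2 = 28.5 - 6*7/2 = 28.5 - 21 = 7.5.
       U_Y = n1*n2 - U_X = 24 - 7.5 = 16.5.
Step 4: Ties are present, so use the tie-corrected normal approximation (with continuity correction) for the p-value.
Step 5: p-value = 0.392330; compare to alpha = 0.1. fail to reject H0.

U_X = 7.5, p = 0.392330, fail to reject H0 at alpha = 0.1.


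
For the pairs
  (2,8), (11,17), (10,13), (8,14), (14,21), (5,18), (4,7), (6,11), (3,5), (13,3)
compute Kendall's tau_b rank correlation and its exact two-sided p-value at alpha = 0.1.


Step 1: Enumerate the 45 unordered pairs (i,j) with i<j and classify each by sign(x_j-x_i) * sign(y_j-y_i).
  (1,2):dx=+9,dy=+9->C; (1,3):dx=+8,dy=+5->C; (1,4):dx=+6,dy=+6->C; (1,5):dx=+12,dy=+13->C
  (1,6):dx=+3,dy=+10->C; (1,7):dx=+2,dy=-1->D; (1,8):dx=+4,dy=+3->C; (1,9):dx=+1,dy=-3->D
  (1,10):dx=+11,dy=-5->D; (2,3):dx=-1,dy=-4->C; (2,4):dx=-3,dy=-3->C; (2,5):dx=+3,dy=+4->C
  (2,6):dx=-6,dy=+1->D; (2,7):dx=-7,dy=-10->C; (2,8):dx=-5,dy=-6->C; (2,9):dx=-8,dy=-12->C
  (2,10):dx=+2,dy=-14->D; (3,4):dx=-2,dy=+1->D; (3,5):dx=+4,dy=+8->C; (3,6):dx=-5,dy=+5->D
  (3,7):dx=-6,dy=-6->C; (3,8):dx=-4,dy=-2->C; (3,9):dx=-7,dy=-8->C; (3,10):dx=+3,dy=-10->D
  (4,5):dx=+6,dy=+7->C; (4,6):dx=-3,dy=+4->D; (4,7):dx=-4,dy=-7->C; (4,8):dx=-2,dy=-3->C
  (4,9):dx=-5,dy=-9->C; (4,10):dx=+5,dy=-11->D; (5,6):dx=-9,dy=-3->C; (5,7):dx=-10,dy=-14->C
  (5,8):dx=-8,dy=-10->C; (5,9):dx=-11,dy=-16->C; (5,10):dx=-1,dy=-18->C; (6,7):dx=-1,dy=-11->C
  (6,8):dx=+1,dy=-7->D; (6,9):dx=-2,dy=-13->C; (6,10):dx=+8,dy=-15->D; (7,8):dx=+2,dy=+4->C
  (7,9):dx=-1,dy=-2->C; (7,10):dx=+9,dy=-4->D; (8,9):dx=-3,dy=-6->C; (8,10):dx=+7,dy=-8->D
  (9,10):dx=+10,dy=-2->D
Step 2: C = 30, D = 15, total pairs = 45.
Step 3: tau = (C - D)/(n(n-1)/2) = (30 - 15)/45 = 0.333333.
Step 4: Exact two-sided p-value (enumerate n! = 3628800 permutations of y under H0): p = 0.216373.
Step 5: alpha = 0.1. fail to reject H0.

tau_b = 0.3333 (C=30, D=15), p = 0.216373, fail to reject H0.


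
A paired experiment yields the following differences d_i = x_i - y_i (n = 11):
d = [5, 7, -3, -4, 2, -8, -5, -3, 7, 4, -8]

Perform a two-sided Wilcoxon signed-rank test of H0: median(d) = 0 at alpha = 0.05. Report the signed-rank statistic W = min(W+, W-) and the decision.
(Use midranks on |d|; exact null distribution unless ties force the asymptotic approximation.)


Step 1: Drop any zero differences (none here) and take |d_i|.
|d| = [5, 7, 3, 4, 2, 8, 5, 3, 7, 4, 8]
Step 2: Midrank |d_i| (ties get averaged ranks).
ranks: |5|->6.5, |7|->8.5, |3|->2.5, |4|->4.5, |2|->1, |8|->10.5, |5|->6.5, |3|->2.5, |7|->8.5, |4|->4.5, |8|->10.5
Step 3: Attach original signs; sum ranks with positive sign and with negative sign.
W+ = 6.5 + 8.5 + 1 + 8.5 + 4.5 = 29
W- = 2.5 + 4.5 + 10.5 + 6.5 + 2.5 + 10.5 = 37
(Check: W+ + W- = 66 should equal n(n+1)/2 = 66.)
Step 4: Test statistic W = min(W+, W-) = 29.
Step 5: Ties in |d|, so use the tie-corrected normal approximation.
        E[W] = n(n+1)/4 = 11*12/4 = 33.
        Tie groups: |d|=3 (t=2), |d|=4 (t=2), |d|=5 (t=2), |d|=7 (t=2), |d|=8 (t=2); sum(t^3 - t) = 30.
        Var[W] = n(n+1)(2n+1)/24 - sum(t^3-t)/48 = 3036/24 - 30/48 = 125.875.
        z = (W - E[W]) / sqrt(Var[W]) = (29 - 33) / 11.2194 = -0.3565.
        Two-sided p = 2*Phi(z) = 0.721447.
Step 6: alpha = 0.05. fail to reject H0.

W+ = 29, W- = 37, W = min = 29, p = 0.721447, fail to reject H0.


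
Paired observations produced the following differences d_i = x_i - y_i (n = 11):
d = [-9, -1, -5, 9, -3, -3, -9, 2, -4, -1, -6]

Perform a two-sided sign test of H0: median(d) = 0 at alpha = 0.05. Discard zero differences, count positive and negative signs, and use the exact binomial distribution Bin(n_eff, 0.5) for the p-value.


Step 1: Discard zero differences. Original n = 11; n_eff = number of nonzero differences = 11.
Nonzero differences (with sign): -9, -1, -5, +9, -3, -3, -9, +2, -4, -1, -6
Step 2: Count signs: positive = 2, negative = 9.
Step 3: Under H0: P(positive) = 0.5, so the number of positives S ~ Bin(11, 0.5).
Step 4: Two-sided exact p-value = sum of Bin(11,0.5) probabilities at or below the observed probability = 0.065430.
Step 5: alpha = 0.05. fail to reject H0.

n_eff = 11, pos = 2, neg = 9, p = 0.065430, fail to reject H0.


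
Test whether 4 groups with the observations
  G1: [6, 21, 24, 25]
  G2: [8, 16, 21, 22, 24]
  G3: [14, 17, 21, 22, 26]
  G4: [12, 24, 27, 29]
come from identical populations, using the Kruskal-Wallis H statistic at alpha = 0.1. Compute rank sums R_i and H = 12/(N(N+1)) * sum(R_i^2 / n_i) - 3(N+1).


Step 1: Combine all N = 18 observations and assign midranks.
sorted (value, group, rank): (6,G1,1), (8,G2,2), (12,G4,3), (14,G3,4), (16,G2,5), (17,G3,6), (21,G1,8), (21,G2,8), (21,G3,8), (22,G2,10.5), (22,G3,10.5), (24,G1,13), (24,G2,13), (24,G4,13), (25,G1,15), (26,G3,16), (27,G4,17), (29,G4,18)
Step 2: Sum ranks within each group.
R_1 = 37 (n_1 = 4)
R_2 = 38.5 (n_2 = 5)
R_3 = 44.5 (n_3 = 5)
R_4 = 51 (n_4 = 4)
Step 3: H = 12/(N(N+1)) * sum(R_i^2/n_i) - 3(N+1)
     = 12/(18*19) * (37^2/4 + 38.5^2/5 + 44.5^2/5 + 51^2/4) - 3*19
     = 0.035088 * 1685 - 57
     = 2.122807.
Step 4: Ties present; correction factor C = 1 - 54/(18^3 - 18) = 0.990712. Corrected H = 2.122807 / 0.990712 = 2.142708.
Step 5: Under H0, H ~ chi^2(3); p-value = 0.543321.
Step 6: alpha = 0.1. fail to reject H0.

H = 2.1427, df = 3, p = 0.543321, fail to reject H0.


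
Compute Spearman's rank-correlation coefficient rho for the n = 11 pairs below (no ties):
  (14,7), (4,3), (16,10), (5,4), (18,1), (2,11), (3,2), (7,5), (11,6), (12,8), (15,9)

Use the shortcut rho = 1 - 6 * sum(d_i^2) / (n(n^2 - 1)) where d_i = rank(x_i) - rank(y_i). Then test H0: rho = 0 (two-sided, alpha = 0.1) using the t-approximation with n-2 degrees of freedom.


Step 1: Rank x and y separately (midranks; no ties here).
rank(x): 14->8, 4->3, 16->10, 5->4, 18->11, 2->1, 3->2, 7->5, 11->6, 12->7, 15->9
rank(y): 7->7, 3->3, 10->10, 4->4, 1->1, 11->11, 2->2, 5->5, 6->6, 8->8, 9->9
Step 2: d_i = R_x(i) - R_y(i); compute d_i^2.
  (8-7)^2=1, (3-3)^2=0, (10-10)^2=0, (4-4)^2=0, (11-1)^2=100, (1-11)^2=100, (2-2)^2=0, (5-5)^2=0, (6-6)^2=0, (7-8)^2=1, (9-9)^2=0
sum(d^2) = 202.
Step 3: rho = 1 - 6*202 / (11*(11^2 - 1)) = 1 - 1212/1320 = 0.081818.
Step 4: Under H0, t = rho * sqrt((n-2)/(1-rho^2)) = 0.2463 ~ t(9).
Step 5: Two-sided p-value from the t-distribution with 9 df = 0.810990.
Step 6: alpha = 0.1. fail to reject H0.

rho = 0.0818, p = 0.810990, fail to reject H0 at alpha = 0.1.


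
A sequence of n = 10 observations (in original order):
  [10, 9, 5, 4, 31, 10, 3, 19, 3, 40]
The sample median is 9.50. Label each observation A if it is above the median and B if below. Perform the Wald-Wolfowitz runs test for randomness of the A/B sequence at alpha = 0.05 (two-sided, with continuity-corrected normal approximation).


Step 1: Compute median = 9.50; label A = above, B = below.
Labels in order: ABBBAABABA  (n_A = 5, n_B = 5)
Step 2: Count runs R = 7.
Step 3: Under H0 (random ordering), E[R] = 2*n_A*n_B/(n_A+n_B) + 1 = 2*5*5/10 + 1 = 6.0000.
        Var[R] = 2*n_A*n_B*(2*n_A*n_B - n_A - n_B) / ((n_A+n_B)^2 * (n_A+n_B-1)) = 2000/900 = 2.2222.
        SD[R] = 1.4907.
Step 4: Continuity-corrected z = (R - 0.5 - E[R]) / SD[R] = (7 - 0.5 - 6.0000) / 1.4907 = 0.3354.
Step 5: Two-sided p-value via normal approximation = 2*(1 - Phi(|z|)) = 0.737316.
Step 6: alpha = 0.05. fail to reject H0.

R = 7, z = 0.3354, p = 0.737316, fail to reject H0.


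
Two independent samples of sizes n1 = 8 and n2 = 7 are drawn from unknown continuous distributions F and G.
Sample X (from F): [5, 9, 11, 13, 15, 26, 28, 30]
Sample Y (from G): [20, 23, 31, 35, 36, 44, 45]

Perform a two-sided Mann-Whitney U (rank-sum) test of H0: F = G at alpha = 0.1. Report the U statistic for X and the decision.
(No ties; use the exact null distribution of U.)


Step 1: Combine and sort all 15 observations; assign midranks.
sorted (value, group): (5,X), (9,X), (11,X), (13,X), (15,X), (20,Y), (23,Y), (26,X), (28,X), (30,X), (31,Y), (35,Y), (36,Y), (44,Y), (45,Y)
ranks: 5->1, 9->2, 11->3, 13->4, 15->5, 20->6, 23->7, 26->8, 28->9, 30->10, 31->11, 35->12, 36->13, 44->14, 45->15
Step 2: Rank sum for X: R1 = 1 + 2 + 3 + 4 + 5 + 8 + 9 + 10 = 42.
Step 3: U_X = R1 - n1(n1+1)/2 = 42 - 8*9/2 = 42 - 36 = 6.
       U_Y = n1*n2 - U_X = 56 - 6 = 50.
Step 4: No ties, so the exact null distribution of U (based on enumerating the C(15,8) = 6435 equally likely rank assignments) gives the two-sided p-value.
Step 5: p-value = 0.009324; compare to alpha = 0.1. reject H0.

U_X = 6, p = 0.009324, reject H0 at alpha = 0.1.


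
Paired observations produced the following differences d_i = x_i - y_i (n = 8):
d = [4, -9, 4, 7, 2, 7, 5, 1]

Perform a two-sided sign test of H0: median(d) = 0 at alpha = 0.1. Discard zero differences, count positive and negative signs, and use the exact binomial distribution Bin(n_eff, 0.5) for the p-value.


Step 1: Discard zero differences. Original n = 8; n_eff = number of nonzero differences = 8.
Nonzero differences (with sign): +4, -9, +4, +7, +2, +7, +5, +1
Step 2: Count signs: positive = 7, negative = 1.
Step 3: Under H0: P(positive) = 0.5, so the number of positives S ~ Bin(8, 0.5).
Step 4: Two-sided exact p-value = sum of Bin(8,0.5) probabilities at or below the observed probability = 0.070312.
Step 5: alpha = 0.1. reject H0.

n_eff = 8, pos = 7, neg = 1, p = 0.070312, reject H0.


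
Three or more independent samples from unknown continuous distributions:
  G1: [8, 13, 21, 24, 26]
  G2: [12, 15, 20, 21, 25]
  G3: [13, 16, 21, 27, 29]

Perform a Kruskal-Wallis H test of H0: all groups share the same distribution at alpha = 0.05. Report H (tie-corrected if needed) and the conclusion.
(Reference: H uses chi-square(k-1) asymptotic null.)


Step 1: Combine all N = 15 observations and assign midranks.
sorted (value, group, rank): (8,G1,1), (12,G2,2), (13,G1,3.5), (13,G3,3.5), (15,G2,5), (16,G3,6), (20,G2,7), (21,G1,9), (21,G2,9), (21,G3,9), (24,G1,11), (25,G2,12), (26,G1,13), (27,G3,14), (29,G3,15)
Step 2: Sum ranks within each group.
R_1 = 37.5 (n_1 = 5)
R_2 = 35 (n_2 = 5)
R_3 = 47.5 (n_3 = 5)
Step 3: H = 12/(N(N+1)) * sum(R_i^2/n_i) - 3(N+1)
     = 12/(15*16) * (37.5^2/5 + 35^2/5 + 47.5^2/5) - 3*16
     = 0.050000 * 977.5 - 48
     = 0.875000.
Step 4: Ties present; correction factor C = 1 - 30/(15^3 - 15) = 0.991071. Corrected H = 0.875000 / 0.991071 = 0.882883.
Step 5: Under H0, H ~ chi^2(2); p-value = 0.643109.
Step 6: alpha = 0.05. fail to reject H0.

H = 0.8829, df = 2, p = 0.643109, fail to reject H0.


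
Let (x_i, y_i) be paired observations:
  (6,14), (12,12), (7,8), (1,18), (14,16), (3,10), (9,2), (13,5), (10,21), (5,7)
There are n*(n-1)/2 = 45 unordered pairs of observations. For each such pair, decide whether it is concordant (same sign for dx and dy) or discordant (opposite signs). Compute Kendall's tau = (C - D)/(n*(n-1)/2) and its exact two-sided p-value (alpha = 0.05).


Step 1: Enumerate the 45 unordered pairs (i,j) with i<j and classify each by sign(x_j-x_i) * sign(y_j-y_i).
  (1,2):dx=+6,dy=-2->D; (1,3):dx=+1,dy=-6->D; (1,4):dx=-5,dy=+4->D; (1,5):dx=+8,dy=+2->C
  (1,6):dx=-3,dy=-4->C; (1,7):dx=+3,dy=-12->D; (1,8):dx=+7,dy=-9->D; (1,9):dx=+4,dy=+7->C
  (1,10):dx=-1,dy=-7->C; (2,3):dx=-5,dy=-4->C; (2,4):dx=-11,dy=+6->D; (2,5):dx=+2,dy=+4->C
  (2,6):dx=-9,dy=-2->C; (2,7):dx=-3,dy=-10->C; (2,8):dx=+1,dy=-7->D; (2,9):dx=-2,dy=+9->D
  (2,10):dx=-7,dy=-5->C; (3,4):dx=-6,dy=+10->D; (3,5):dx=+7,dy=+8->C; (3,6):dx=-4,dy=+2->D
  (3,7):dx=+2,dy=-6->D; (3,8):dx=+6,dy=-3->D; (3,9):dx=+3,dy=+13->C; (3,10):dx=-2,dy=-1->C
  (4,5):dx=+13,dy=-2->D; (4,6):dx=+2,dy=-8->D; (4,7):dx=+8,dy=-16->D; (4,8):dx=+12,dy=-13->D
  (4,9):dx=+9,dy=+3->C; (4,10):dx=+4,dy=-11->D; (5,6):dx=-11,dy=-6->C; (5,7):dx=-5,dy=-14->C
  (5,8):dx=-1,dy=-11->C; (5,9):dx=-4,dy=+5->D; (5,10):dx=-9,dy=-9->C; (6,7):dx=+6,dy=-8->D
  (6,8):dx=+10,dy=-5->D; (6,9):dx=+7,dy=+11->C; (6,10):dx=+2,dy=-3->D; (7,8):dx=+4,dy=+3->C
  (7,9):dx=+1,dy=+19->C; (7,10):dx=-4,dy=+5->D; (8,9):dx=-3,dy=+16->D; (8,10):dx=-8,dy=+2->D
  (9,10):dx=-5,dy=-14->C
Step 2: C = 21, D = 24, total pairs = 45.
Step 3: tau = (C - D)/(n(n-1)/2) = (21 - 24)/45 = -0.066667.
Step 4: Exact two-sided p-value (enumerate n! = 3628800 permutations of y under H0): p = 0.861801.
Step 5: alpha = 0.05. fail to reject H0.

tau_b = -0.0667 (C=21, D=24), p = 0.861801, fail to reject H0.


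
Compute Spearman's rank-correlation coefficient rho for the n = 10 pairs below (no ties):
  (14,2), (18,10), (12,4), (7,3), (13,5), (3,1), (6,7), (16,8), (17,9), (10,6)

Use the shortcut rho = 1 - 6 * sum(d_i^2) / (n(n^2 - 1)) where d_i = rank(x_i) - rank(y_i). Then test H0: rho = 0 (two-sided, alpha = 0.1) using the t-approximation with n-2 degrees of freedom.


Step 1: Rank x and y separately (midranks; no ties here).
rank(x): 14->7, 18->10, 12->5, 7->3, 13->6, 3->1, 6->2, 16->8, 17->9, 10->4
rank(y): 2->2, 10->10, 4->4, 3->3, 5->5, 1->1, 7->7, 8->8, 9->9, 6->6
Step 2: d_i = R_x(i) - R_y(i); compute d_i^2.
  (7-2)^2=25, (10-10)^2=0, (5-4)^2=1, (3-3)^2=0, (6-5)^2=1, (1-1)^2=0, (2-7)^2=25, (8-8)^2=0, (9-9)^2=0, (4-6)^2=4
sum(d^2) = 56.
Step 3: rho = 1 - 6*56 / (10*(10^2 - 1)) = 1 - 336/990 = 0.660606.
Step 4: Under H0, t = rho * sqrt((n-2)/(1-rho^2)) = 2.4889 ~ t(8).
Step 5: Two-sided p-value from the t-distribution with 8 df = 0.037588.
Step 6: alpha = 0.1. reject H0.

rho = 0.6606, p = 0.037588, reject H0 at alpha = 0.1.


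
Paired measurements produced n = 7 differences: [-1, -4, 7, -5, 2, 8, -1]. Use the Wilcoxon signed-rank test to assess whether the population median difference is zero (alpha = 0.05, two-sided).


Step 1: Drop any zero differences (none here) and take |d_i|.
|d| = [1, 4, 7, 5, 2, 8, 1]
Step 2: Midrank |d_i| (ties get averaged ranks).
ranks: |1|->1.5, |4|->4, |7|->6, |5|->5, |2|->3, |8|->7, |1|->1.5
Step 3: Attach original signs; sum ranks with positive sign and with negative sign.
W+ = 6 + 3 + 7 = 16
W- = 1.5 + 4 + 5 + 1.5 = 12
(Check: W+ + W- = 28 should equal n(n+1)/2 = 28.)
Step 4: Test statistic W = min(W+, W-) = 12.
Step 5: Ties in |d|, so use the tie-corrected normal approximation.
        E[W] = n(n+1)/4 = 7*8/4 = 14.
        Tie groups: |d|=1 (t=2); sum(t^3 - t) = 6.
        Var[W] = n(n+1)(2n+1)/24 - sum(t^3-t)/48 = 840/24 - 6/48 = 34.875.
        z = (W - E[W]) / sqrt(Var[W]) = (12 - 14) / 5.9055 = -0.3387.
        Two-sided p = 2*Phi(z) = 0.734861.
Step 6: alpha = 0.05. fail to reject H0.

W+ = 16, W- = 12, W = min = 12, p = 0.734861, fail to reject H0.


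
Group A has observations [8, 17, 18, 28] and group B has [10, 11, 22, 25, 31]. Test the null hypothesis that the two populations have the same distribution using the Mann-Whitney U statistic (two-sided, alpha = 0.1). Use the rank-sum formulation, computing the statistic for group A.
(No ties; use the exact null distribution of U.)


Step 1: Combine and sort all 9 observations; assign midranks.
sorted (value, group): (8,X), (10,Y), (11,Y), (17,X), (18,X), (22,Y), (25,Y), (28,X), (31,Y)
ranks: 8->1, 10->2, 11->3, 17->4, 18->5, 22->6, 25->7, 28->8, 31->9
Step 2: Rank sum for X: R1 = 1 + 4 + 5 + 8 = 18.
Step 3: U_X = R1 - n1(n1+1)/2 = 18 - 4*5/2 = 18 - 10 = 8.
       U_Y = n1*n2 - U_X = 20 - 8 = 12.
Step 4: No ties, so the exact null distribution of U (based on enumerating the C(9,4) = 126 equally likely rank assignments) gives the two-sided p-value.
Step 5: p-value = 0.730159; compare to alpha = 0.1. fail to reject H0.

U_X = 8, p = 0.730159, fail to reject H0 at alpha = 0.1.


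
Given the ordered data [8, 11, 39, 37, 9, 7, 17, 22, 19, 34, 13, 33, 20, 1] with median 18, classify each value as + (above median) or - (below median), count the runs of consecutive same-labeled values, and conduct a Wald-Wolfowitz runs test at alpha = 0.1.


Step 1: Compute median = 18; label A = above, B = below.
Labels in order: BBAABBBAAABAAB  (n_A = 7, n_B = 7)
Step 2: Count runs R = 7.
Step 3: Under H0 (random ordering), E[R] = 2*n_A*n_B/(n_A+n_B) + 1 = 2*7*7/14 + 1 = 8.0000.
        Var[R] = 2*n_A*n_B*(2*n_A*n_B - n_A - n_B) / ((n_A+n_B)^2 * (n_A+n_B-1)) = 8232/2548 = 3.2308.
        SD[R] = 1.7974.
Step 4: Continuity-corrected z = (R + 0.5 - E[R]) / SD[R] = (7 + 0.5 - 8.0000) / 1.7974 = -0.2782.
Step 5: Two-sided p-value via normal approximation = 2*(1 - Phi(|z|)) = 0.780879.
Step 6: alpha = 0.1. fail to reject H0.

R = 7, z = -0.2782, p = 0.780879, fail to reject H0.


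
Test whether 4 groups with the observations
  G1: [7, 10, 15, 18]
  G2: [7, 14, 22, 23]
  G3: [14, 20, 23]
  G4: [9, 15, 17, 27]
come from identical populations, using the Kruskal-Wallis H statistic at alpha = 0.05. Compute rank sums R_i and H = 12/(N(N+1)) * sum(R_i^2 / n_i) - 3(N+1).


Step 1: Combine all N = 15 observations and assign midranks.
sorted (value, group, rank): (7,G1,1.5), (7,G2,1.5), (9,G4,3), (10,G1,4), (14,G2,5.5), (14,G3,5.5), (15,G1,7.5), (15,G4,7.5), (17,G4,9), (18,G1,10), (20,G3,11), (22,G2,12), (23,G2,13.5), (23,G3,13.5), (27,G4,15)
Step 2: Sum ranks within each group.
R_1 = 23 (n_1 = 4)
R_2 = 32.5 (n_2 = 4)
R_3 = 30 (n_3 = 3)
R_4 = 34.5 (n_4 = 4)
Step 3: H = 12/(N(N+1)) * sum(R_i^2/n_i) - 3(N+1)
     = 12/(15*16) * (23^2/4 + 32.5^2/4 + 30^2/3 + 34.5^2/4) - 3*16
     = 0.050000 * 993.875 - 48
     = 1.693750.
Step 4: Ties present; correction factor C = 1 - 24/(15^3 - 15) = 0.992857. Corrected H = 1.693750 / 0.992857 = 1.705935.
Step 5: Under H0, H ~ chi^2(3); p-value = 0.635615.
Step 6: alpha = 0.05. fail to reject H0.

H = 1.7059, df = 3, p = 0.635615, fail to reject H0.


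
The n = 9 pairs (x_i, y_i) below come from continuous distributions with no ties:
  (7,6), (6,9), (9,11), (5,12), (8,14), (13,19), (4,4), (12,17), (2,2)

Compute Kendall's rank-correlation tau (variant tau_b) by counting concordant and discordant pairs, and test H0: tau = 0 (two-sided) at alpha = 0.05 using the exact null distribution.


Step 1: Enumerate the 36 unordered pairs (i,j) with i<j and classify each by sign(x_j-x_i) * sign(y_j-y_i).
  (1,2):dx=-1,dy=+3->D; (1,3):dx=+2,dy=+5->C; (1,4):dx=-2,dy=+6->D; (1,5):dx=+1,dy=+8->C
  (1,6):dx=+6,dy=+13->C; (1,7):dx=-3,dy=-2->C; (1,8):dx=+5,dy=+11->C; (1,9):dx=-5,dy=-4->C
  (2,3):dx=+3,dy=+2->C; (2,4):dx=-1,dy=+3->D; (2,5):dx=+2,dy=+5->C; (2,6):dx=+7,dy=+10->C
  (2,7):dx=-2,dy=-5->C; (2,8):dx=+6,dy=+8->C; (2,9):dx=-4,dy=-7->C; (3,4):dx=-4,dy=+1->D
  (3,5):dx=-1,dy=+3->D; (3,6):dx=+4,dy=+8->C; (3,7):dx=-5,dy=-7->C; (3,8):dx=+3,dy=+6->C
  (3,9):dx=-7,dy=-9->C; (4,5):dx=+3,dy=+2->C; (4,6):dx=+8,dy=+7->C; (4,7):dx=-1,dy=-8->C
  (4,8):dx=+7,dy=+5->C; (4,9):dx=-3,dy=-10->C; (5,6):dx=+5,dy=+5->C; (5,7):dx=-4,dy=-10->C
  (5,8):dx=+4,dy=+3->C; (5,9):dx=-6,dy=-12->C; (6,7):dx=-9,dy=-15->C; (6,8):dx=-1,dy=-2->C
  (6,9):dx=-11,dy=-17->C; (7,8):dx=+8,dy=+13->C; (7,9):dx=-2,dy=-2->C; (8,9):dx=-10,dy=-15->C
Step 2: C = 31, D = 5, total pairs = 36.
Step 3: tau = (C - D)/(n(n-1)/2) = (31 - 5)/36 = 0.722222.
Step 4: Exact two-sided p-value (enumerate n! = 362880 permutations of y under H0): p = 0.005886.
Step 5: alpha = 0.05. reject H0.

tau_b = 0.7222 (C=31, D=5), p = 0.005886, reject H0.


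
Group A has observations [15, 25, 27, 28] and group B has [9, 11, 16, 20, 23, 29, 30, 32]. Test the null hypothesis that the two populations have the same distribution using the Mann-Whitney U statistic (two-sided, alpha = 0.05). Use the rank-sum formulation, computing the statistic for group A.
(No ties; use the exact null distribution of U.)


Step 1: Combine and sort all 12 observations; assign midranks.
sorted (value, group): (9,Y), (11,Y), (15,X), (16,Y), (20,Y), (23,Y), (25,X), (27,X), (28,X), (29,Y), (30,Y), (32,Y)
ranks: 9->1, 11->2, 15->3, 16->4, 20->5, 23->6, 25->7, 27->8, 28->9, 29->10, 30->11, 32->12
Step 2: Rank sum for X: R1 = 3 + 7 + 8 + 9 = 27.
Step 3: U_X = R1 - n1(n1+1)/2 = 27 - 4*5/2 = 27 - 10 = 17.
       U_Y = n1*n2 - U_X = 32 - 17 = 15.
Step 4: No ties, so the exact null distribution of U (based on enumerating the C(12,4) = 495 equally likely rank assignments) gives the two-sided p-value.
Step 5: p-value = 0.933333; compare to alpha = 0.05. fail to reject H0.

U_X = 17, p = 0.933333, fail to reject H0 at alpha = 0.05.


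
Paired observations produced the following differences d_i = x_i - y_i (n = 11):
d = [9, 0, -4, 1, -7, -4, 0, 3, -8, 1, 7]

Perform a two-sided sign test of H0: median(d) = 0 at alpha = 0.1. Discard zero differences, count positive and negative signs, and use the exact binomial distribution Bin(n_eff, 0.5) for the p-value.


Step 1: Discard zero differences. Original n = 11; n_eff = number of nonzero differences = 9.
Nonzero differences (with sign): +9, -4, +1, -7, -4, +3, -8, +1, +7
Step 2: Count signs: positive = 5, negative = 4.
Step 3: Under H0: P(positive) = 0.5, so the number of positives S ~ Bin(9, 0.5).
Step 4: Two-sided exact p-value = sum of Bin(9,0.5) probabilities at or below the observed probability = 1.000000.
Step 5: alpha = 0.1. fail to reject H0.

n_eff = 9, pos = 5, neg = 4, p = 1.000000, fail to reject H0.


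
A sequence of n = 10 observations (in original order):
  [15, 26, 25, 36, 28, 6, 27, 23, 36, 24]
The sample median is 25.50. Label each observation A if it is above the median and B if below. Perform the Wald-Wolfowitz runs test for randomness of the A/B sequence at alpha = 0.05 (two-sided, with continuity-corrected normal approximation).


Step 1: Compute median = 25.50; label A = above, B = below.
Labels in order: BABAABABAB  (n_A = 5, n_B = 5)
Step 2: Count runs R = 9.
Step 3: Under H0 (random ordering), E[R] = 2*n_A*n_B/(n_A+n_B) + 1 = 2*5*5/10 + 1 = 6.0000.
        Var[R] = 2*n_A*n_B*(2*n_A*n_B - n_A - n_B) / ((n_A+n_B)^2 * (n_A+n_B-1)) = 2000/900 = 2.2222.
        SD[R] = 1.4907.
Step 4: Continuity-corrected z = (R - 0.5 - E[R]) / SD[R] = (9 - 0.5 - 6.0000) / 1.4907 = 1.6771.
Step 5: Two-sided p-value via normal approximation = 2*(1 - Phi(|z|)) = 0.093533.
Step 6: alpha = 0.05. fail to reject H0.

R = 9, z = 1.6771, p = 0.093533, fail to reject H0.


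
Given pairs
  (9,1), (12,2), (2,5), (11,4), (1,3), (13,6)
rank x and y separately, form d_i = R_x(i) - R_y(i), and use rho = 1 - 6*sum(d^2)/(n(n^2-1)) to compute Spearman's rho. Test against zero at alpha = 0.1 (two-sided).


Step 1: Rank x and y separately (midranks; no ties here).
rank(x): 9->3, 12->5, 2->2, 11->4, 1->1, 13->6
rank(y): 1->1, 2->2, 5->5, 4->4, 3->3, 6->6
Step 2: d_i = R_x(i) - R_y(i); compute d_i^2.
  (3-1)^2=4, (5-2)^2=9, (2-5)^2=9, (4-4)^2=0, (1-3)^2=4, (6-6)^2=0
sum(d^2) = 26.
Step 3: rho = 1 - 6*26 / (6*(6^2 - 1)) = 1 - 156/210 = 0.257143.
Step 4: Under H0, t = rho * sqrt((n-2)/(1-rho^2)) = 0.5322 ~ t(4).
Step 5: Two-sided p-value from the t-distribution with 4 df = 0.622787.
Step 6: alpha = 0.1. fail to reject H0.

rho = 0.2571, p = 0.622787, fail to reject H0 at alpha = 0.1.


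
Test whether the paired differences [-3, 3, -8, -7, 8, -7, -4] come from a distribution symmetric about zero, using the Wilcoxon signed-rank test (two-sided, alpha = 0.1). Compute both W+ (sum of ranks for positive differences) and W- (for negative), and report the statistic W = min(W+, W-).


Step 1: Drop any zero differences (none here) and take |d_i|.
|d| = [3, 3, 8, 7, 8, 7, 4]
Step 2: Midrank |d_i| (ties get averaged ranks).
ranks: |3|->1.5, |3|->1.5, |8|->6.5, |7|->4.5, |8|->6.5, |7|->4.5, |4|->3
Step 3: Attach original signs; sum ranks with positive sign and with negative sign.
W+ = 1.5 + 6.5 = 8
W- = 1.5 + 6.5 + 4.5 + 4.5 + 3 = 20
(Check: W+ + W- = 28 should equal n(n+1)/2 = 28.)
Step 4: Test statistic W = min(W+, W-) = 8.
Step 5: Ties in |d|, so use the tie-corrected normal approximation.
        E[W] = n(n+1)/4 = 7*8/4 = 14.
        Tie groups: |d|=3 (t=2), |d|=7 (t=2), |d|=8 (t=2); sum(t^3 - t) = 18.
        Var[W] = n(n+1)(2n+1)/24 - sum(t^3-t)/48 = 840/24 - 18/48 = 34.625.
        z = (W - E[W]) / sqrt(Var[W]) = (8 - 14) / 5.8843 = -1.0197.
        Two-sided p = 2*Phi(z) = 0.307889.
Step 6: alpha = 0.1. fail to reject H0.

W+ = 8, W- = 20, W = min = 8, p = 0.307889, fail to reject H0.


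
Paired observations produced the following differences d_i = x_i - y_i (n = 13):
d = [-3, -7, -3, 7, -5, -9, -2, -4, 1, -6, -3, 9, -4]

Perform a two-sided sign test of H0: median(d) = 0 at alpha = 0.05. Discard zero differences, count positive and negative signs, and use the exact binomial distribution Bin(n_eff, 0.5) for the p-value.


Step 1: Discard zero differences. Original n = 13; n_eff = number of nonzero differences = 13.
Nonzero differences (with sign): -3, -7, -3, +7, -5, -9, -2, -4, +1, -6, -3, +9, -4
Step 2: Count signs: positive = 3, negative = 10.
Step 3: Under H0: P(positive) = 0.5, so the number of positives S ~ Bin(13, 0.5).
Step 4: Two-sided exact p-value = sum of Bin(13,0.5) probabilities at or below the observed probability = 0.092285.
Step 5: alpha = 0.05. fail to reject H0.

n_eff = 13, pos = 3, neg = 10, p = 0.092285, fail to reject H0.


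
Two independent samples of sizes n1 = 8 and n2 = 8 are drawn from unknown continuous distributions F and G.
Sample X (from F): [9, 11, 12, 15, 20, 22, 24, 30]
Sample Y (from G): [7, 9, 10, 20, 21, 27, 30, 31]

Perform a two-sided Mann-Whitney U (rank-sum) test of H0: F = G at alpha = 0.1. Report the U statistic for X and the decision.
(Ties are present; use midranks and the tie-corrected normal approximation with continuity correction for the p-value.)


Step 1: Combine and sort all 16 observations; assign midranks.
sorted (value, group): (7,Y), (9,X), (9,Y), (10,Y), (11,X), (12,X), (15,X), (20,X), (20,Y), (21,Y), (22,X), (24,X), (27,Y), (30,X), (30,Y), (31,Y)
ranks: 7->1, 9->2.5, 9->2.5, 10->4, 11->5, 12->6, 15->7, 20->8.5, 20->8.5, 21->10, 22->11, 24->12, 27->13, 30->14.5, 30->14.5, 31->16
Step 2: Rank sum for X: R1 = 2.5 + 5 + 6 + 7 + 8.5 + 11 + 12 + 14.5 = 66.5.
Step 3: U_X = R1 - n1(n1+1)/2 = 66.5 - 8*9/2 = 66.5 - 36 = 30.5.
       U_Y = n1*n2 - U_X = 64 - 30.5 = 33.5.
Step 4: Ties are present, so use the tie-corrected normal approximation (with continuity correction) for the p-value.
Step 5: p-value = 0.916175; compare to alpha = 0.1. fail to reject H0.

U_X = 30.5, p = 0.916175, fail to reject H0 at alpha = 0.1.


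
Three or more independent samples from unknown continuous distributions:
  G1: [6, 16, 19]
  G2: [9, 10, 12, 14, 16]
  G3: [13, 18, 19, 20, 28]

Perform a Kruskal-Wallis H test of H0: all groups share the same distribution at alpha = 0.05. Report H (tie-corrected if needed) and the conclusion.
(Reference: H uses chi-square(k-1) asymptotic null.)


Step 1: Combine all N = 13 observations and assign midranks.
sorted (value, group, rank): (6,G1,1), (9,G2,2), (10,G2,3), (12,G2,4), (13,G3,5), (14,G2,6), (16,G1,7.5), (16,G2,7.5), (18,G3,9), (19,G1,10.5), (19,G3,10.5), (20,G3,12), (28,G3,13)
Step 2: Sum ranks within each group.
R_1 = 19 (n_1 = 3)
R_2 = 22.5 (n_2 = 5)
R_3 = 49.5 (n_3 = 5)
Step 3: H = 12/(N(N+1)) * sum(R_i^2/n_i) - 3(N+1)
     = 12/(13*14) * (19^2/3 + 22.5^2/5 + 49.5^2/5) - 3*14
     = 0.065934 * 711.633 - 42
     = 4.920879.
Step 4: Ties present; correction factor C = 1 - 12/(13^3 - 13) = 0.994505. Corrected H = 4.920879 / 0.994505 = 4.948066.
Step 5: Under H0, H ~ chi^2(2); p-value = 0.084244.
Step 6: alpha = 0.05. fail to reject H0.

H = 4.9481, df = 2, p = 0.084244, fail to reject H0.


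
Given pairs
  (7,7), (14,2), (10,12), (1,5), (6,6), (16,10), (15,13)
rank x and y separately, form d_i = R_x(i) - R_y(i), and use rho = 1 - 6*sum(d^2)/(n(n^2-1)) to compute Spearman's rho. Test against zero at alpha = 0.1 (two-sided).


Step 1: Rank x and y separately (midranks; no ties here).
rank(x): 7->3, 14->5, 10->4, 1->1, 6->2, 16->7, 15->6
rank(y): 7->4, 2->1, 12->6, 5->2, 6->3, 10->5, 13->7
Step 2: d_i = R_x(i) - R_y(i); compute d_i^2.
  (3-4)^2=1, (5-1)^2=16, (4-6)^2=4, (1-2)^2=1, (2-3)^2=1, (7-5)^2=4, (6-7)^2=1
sum(d^2) = 28.
Step 3: rho = 1 - 6*28 / (7*(7^2 - 1)) = 1 - 168/336 = 0.500000.
Step 4: Under H0, t = rho * sqrt((n-2)/(1-rho^2)) = 1.2910 ~ t(5).
Step 5: Two-sided p-value from the t-distribution with 5 df = 0.253170.
Step 6: alpha = 0.1. fail to reject H0.

rho = 0.5000, p = 0.253170, fail to reject H0 at alpha = 0.1.


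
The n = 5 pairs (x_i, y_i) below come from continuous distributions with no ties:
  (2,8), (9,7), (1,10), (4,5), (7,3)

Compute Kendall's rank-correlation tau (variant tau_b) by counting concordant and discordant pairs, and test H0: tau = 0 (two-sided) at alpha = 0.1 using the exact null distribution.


Step 1: Enumerate the 10 unordered pairs (i,j) with i<j and classify each by sign(x_j-x_i) * sign(y_j-y_i).
  (1,2):dx=+7,dy=-1->D; (1,3):dx=-1,dy=+2->D; (1,4):dx=+2,dy=-3->D; (1,5):dx=+5,dy=-5->D
  (2,3):dx=-8,dy=+3->D; (2,4):dx=-5,dy=-2->C; (2,5):dx=-2,dy=-4->C; (3,4):dx=+3,dy=-5->D
  (3,5):dx=+6,dy=-7->D; (4,5):dx=+3,dy=-2->D
Step 2: C = 2, D = 8, total pairs = 10.
Step 3: tau = (C - D)/(n(n-1)/2) = (2 - 8)/10 = -0.600000.
Step 4: Exact two-sided p-value (enumerate n! = 120 permutations of y under H0): p = 0.233333.
Step 5: alpha = 0.1. fail to reject H0.

tau_b = -0.6000 (C=2, D=8), p = 0.233333, fail to reject H0.


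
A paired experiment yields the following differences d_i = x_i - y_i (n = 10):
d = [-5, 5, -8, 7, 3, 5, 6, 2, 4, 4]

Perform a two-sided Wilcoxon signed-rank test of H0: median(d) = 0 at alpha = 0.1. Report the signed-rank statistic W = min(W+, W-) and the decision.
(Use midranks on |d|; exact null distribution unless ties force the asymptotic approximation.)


Step 1: Drop any zero differences (none here) and take |d_i|.
|d| = [5, 5, 8, 7, 3, 5, 6, 2, 4, 4]
Step 2: Midrank |d_i| (ties get averaged ranks).
ranks: |5|->6, |5|->6, |8|->10, |7|->9, |3|->2, |5|->6, |6|->8, |2|->1, |4|->3.5, |4|->3.5
Step 3: Attach original signs; sum ranks with positive sign and with negative sign.
W+ = 6 + 9 + 2 + 6 + 8 + 1 + 3.5 + 3.5 = 39
W- = 6 + 10 = 16
(Check: W+ + W- = 55 should equal n(n+1)/2 = 55.)
Step 4: Test statistic W = min(W+, W-) = 16.
Step 5: Ties in |d|, so use the tie-corrected normal approximation.
        E[W] = n(n+1)/4 = 10*11/4 = 27.5.
        Tie groups: |d|=4 (t=2), |d|=5 (t=3); sum(t^3 - t) = 30.
        Var[W] = n(n+1)(2n+1)/24 - sum(t^3-t)/48 = 2310/24 - 30/48 = 95.625.
        z = (W - E[W]) / sqrt(Var[W]) = (16 - 27.5) / 9.7788 = -1.1760.
        Two-sided p = 2*Phi(z) = 0.239590.
Step 6: alpha = 0.1. fail to reject H0.

W+ = 39, W- = 16, W = min = 16, p = 0.239590, fail to reject H0.


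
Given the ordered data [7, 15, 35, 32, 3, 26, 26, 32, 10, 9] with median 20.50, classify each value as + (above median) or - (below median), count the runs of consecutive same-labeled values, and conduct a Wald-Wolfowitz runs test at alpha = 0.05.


Step 1: Compute median = 20.50; label A = above, B = below.
Labels in order: BBAABAAABB  (n_A = 5, n_B = 5)
Step 2: Count runs R = 5.
Step 3: Under H0 (random ordering), E[R] = 2*n_A*n_B/(n_A+n_B) + 1 = 2*5*5/10 + 1 = 6.0000.
        Var[R] = 2*n_A*n_B*(2*n_A*n_B - n_A - n_B) / ((n_A+n_B)^2 * (n_A+n_B-1)) = 2000/900 = 2.2222.
        SD[R] = 1.4907.
Step 4: Continuity-corrected z = (R + 0.5 - E[R]) / SD[R] = (5 + 0.5 - 6.0000) / 1.4907 = -0.3354.
Step 5: Two-sided p-value via normal approximation = 2*(1 - Phi(|z|)) = 0.737316.
Step 6: alpha = 0.05. fail to reject H0.

R = 5, z = -0.3354, p = 0.737316, fail to reject H0.


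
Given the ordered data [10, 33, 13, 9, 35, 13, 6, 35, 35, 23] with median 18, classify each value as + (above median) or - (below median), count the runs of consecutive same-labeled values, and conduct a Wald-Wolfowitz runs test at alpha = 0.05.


Step 1: Compute median = 18; label A = above, B = below.
Labels in order: BABBABBAAA  (n_A = 5, n_B = 5)
Step 2: Count runs R = 6.
Step 3: Under H0 (random ordering), E[R] = 2*n_A*n_B/(n_A+n_B) + 1 = 2*5*5/10 + 1 = 6.0000.
        Var[R] = 2*n_A*n_B*(2*n_A*n_B - n_A - n_B) / ((n_A+n_B)^2 * (n_A+n_B-1)) = 2000/900 = 2.2222.
        SD[R] = 1.4907.
Step 4: R = E[R], so z = 0 with no continuity correction.
Step 5: Two-sided p-value via normal approximation = 2*(1 - Phi(|z|)) = 1.000000.
Step 6: alpha = 0.05. fail to reject H0.

R = 6, z = 0.0000, p = 1.000000, fail to reject H0.


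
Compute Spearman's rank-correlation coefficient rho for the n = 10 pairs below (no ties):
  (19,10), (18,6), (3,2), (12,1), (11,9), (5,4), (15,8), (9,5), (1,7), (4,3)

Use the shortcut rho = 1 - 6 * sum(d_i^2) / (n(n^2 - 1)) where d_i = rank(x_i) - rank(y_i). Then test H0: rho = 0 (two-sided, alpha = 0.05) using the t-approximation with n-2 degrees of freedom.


Step 1: Rank x and y separately (midranks; no ties here).
rank(x): 19->10, 18->9, 3->2, 12->7, 11->6, 5->4, 15->8, 9->5, 1->1, 4->3
rank(y): 10->10, 6->6, 2->2, 1->1, 9->9, 4->4, 8->8, 5->5, 7->7, 3->3
Step 2: d_i = R_x(i) - R_y(i); compute d_i^2.
  (10-10)^2=0, (9-6)^2=9, (2-2)^2=0, (7-1)^2=36, (6-9)^2=9, (4-4)^2=0, (8-8)^2=0, (5-5)^2=0, (1-7)^2=36, (3-3)^2=0
sum(d^2) = 90.
Step 3: rho = 1 - 6*90 / (10*(10^2 - 1)) = 1 - 540/990 = 0.454545.
Step 4: Under H0, t = rho * sqrt((n-2)/(1-rho^2)) = 1.4434 ~ t(8).
Step 5: Two-sided p-value from the t-distribution with 8 df = 0.186905.
Step 6: alpha = 0.05. fail to reject H0.

rho = 0.4545, p = 0.186905, fail to reject H0 at alpha = 0.05.
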